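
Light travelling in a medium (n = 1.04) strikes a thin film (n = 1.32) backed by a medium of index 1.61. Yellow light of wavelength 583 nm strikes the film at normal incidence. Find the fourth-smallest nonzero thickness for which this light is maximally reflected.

883 nm

Ray reflecting at the top interface goes from n = 1.04 toward n = 1.32: a half-wave phase shift.
Ray reflecting at the bottom interface goes from n = 1.32 toward n = 1.61: a half-wave phase shift.
Net: no relative phase inversion (both shifts match).
So the condition for constructive reflection is 2 n t = m λ.
The fourth-smallest nonzero thickness corresponds to m = 4: t = m λ / (2 n) = 4.00 × 583 / (2 × 1.32) = 883 nm.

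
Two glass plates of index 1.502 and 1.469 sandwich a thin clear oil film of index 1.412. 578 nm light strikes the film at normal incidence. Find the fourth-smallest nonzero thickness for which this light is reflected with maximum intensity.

716 nm

At the upper boundary (n = 1.502 to n = 1.412) the reflected ray undergoes no phase shift.
Ray reflecting at the bottom interface goes from n = 1.412 toward n = 1.469: a half-wave phase shift.
Net: one phase inversion between the two reflected rays.
So the condition for constructive reflection is 2 n t = (m + ½) λ.
The fourth-smallest nonzero thickness corresponds to m = 3: t = (m + ½) λ / (2 n) = 3.50 × 578 / (2 × 1.412) = 716 nm.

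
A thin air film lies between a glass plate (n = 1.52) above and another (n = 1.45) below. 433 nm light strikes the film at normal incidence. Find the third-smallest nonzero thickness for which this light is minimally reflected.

Top surface (1.52 → 1.0): reflection off a lower-index medium gives no phase shift.
At the lower boundary (n = 1.0 to n = 1.45) the reflected ray undergoes a half-wave phase shift.
Exactly one π shift → a net half-wave offset.
For minimum reflection here: 2 n t = m λ.
The third-smallest nonzero thickness corresponds to m = 3: t = m λ / (2 n) = 3.00 × 433 / (2 × 1.0) = 650 nm.

650 nm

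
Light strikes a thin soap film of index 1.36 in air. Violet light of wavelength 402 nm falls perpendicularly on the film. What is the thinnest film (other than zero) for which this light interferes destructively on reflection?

148 nm

At the upper boundary (n = 1.0 to n = 1.36) the reflected ray undergoes a half-wave phase shift.
Ray reflecting at the bottom interface goes from n = 1.36 toward n = 1.0: no phase shift.
Net: one phase inversion between the two reflected rays.
So the condition for destructive reflection is 2 n t = m λ.
Minimum nonzero at m = 1: t = λ / (2 n) = 402 / (2 × 1.36) = 148 nm.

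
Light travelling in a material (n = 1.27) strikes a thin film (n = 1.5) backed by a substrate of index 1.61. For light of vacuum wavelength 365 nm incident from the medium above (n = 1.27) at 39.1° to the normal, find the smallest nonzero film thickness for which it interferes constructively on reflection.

144 nm

Ray reflecting at the top interface goes from n = 1.27 toward n = 1.5: a half-wave phase shift.
Ray reflecting at the bottom interface goes from n = 1.5 toward n = 1.61: a half-wave phase shift.
Zero or two π shifts → no net half-wave offset.
With no net inversion, constructive interference in reflection requires 2 n t cos θ_r = m λ.
Snell's law: 1.27 sin 39.1° = 1.5 sin θ_r → sin θ_r = 0.534, cos θ_r = 0.846.
Minimum nonzero at m = 1: t = λ / (2 n cos θ_r) = 365 / (2 × 1.5 × 0.846) = 144 nm.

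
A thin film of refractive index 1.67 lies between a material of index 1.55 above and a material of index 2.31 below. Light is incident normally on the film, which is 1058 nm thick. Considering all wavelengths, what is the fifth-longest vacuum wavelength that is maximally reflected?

Ray reflecting at the top interface goes from n = 1.55 toward n = 1.67: a half-wave phase shift.
Bottom surface (1.67 → 2.31): reflection off a higher-index medium gives a half-wave phase shift.
The two reflections carry the same phase change, so no net offset.
For maximum reflection here: 2 n t = m λ.
λ = 2 n t / m. The fifth-longest wavelength is m = 5: λ = 2 × 1.67 × 1058 / 5.00 = 707 nm.

707 nm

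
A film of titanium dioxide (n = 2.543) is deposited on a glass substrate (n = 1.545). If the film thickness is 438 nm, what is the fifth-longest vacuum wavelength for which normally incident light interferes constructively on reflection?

495 nm

Ray reflecting at the top interface goes from n = 1.0 toward n = 2.543: a half-wave phase shift.
Ray reflecting at the bottom interface goes from n = 2.543 toward n = 1.545: no phase shift.
Net: one phase inversion between the two reflected rays.
For maximum reflection here: 2 n t = (m + ½) λ.
λ = 2 n t / (m + ½). The fifth-longest wavelength is m = 4: λ = 2 × 2.543 × 438 / 4.50 = 495 nm.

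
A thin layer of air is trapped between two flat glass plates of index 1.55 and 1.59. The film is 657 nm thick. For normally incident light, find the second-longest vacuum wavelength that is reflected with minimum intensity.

At the upper boundary (n = 1.55 to n = 1.0) the reflected ray undergoes no phase shift.
Bottom surface (1.0 → 1.59): reflection off a higher-index medium gives a half-wave phase shift.
Net: one phase inversion between the two reflected rays.
So the condition for destructive reflection is 2 n t = m λ.
λ = 2 n t / m. The second-longest wavelength is m = 2: λ = 2 × 1.0 × 657 / 2.00 = 657 nm.

657 nm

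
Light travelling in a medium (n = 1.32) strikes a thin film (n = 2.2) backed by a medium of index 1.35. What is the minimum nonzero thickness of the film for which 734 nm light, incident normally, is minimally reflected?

Ray reflecting at the top interface goes from n = 1.32 toward n = 2.2: a half-wave phase shift.
Ray reflecting at the bottom interface goes from n = 2.2 toward n = 1.35: no phase shift.
The two reflections differ by half a wavelength.
With one net inversion, destructive interference in reflection requires 2 n t = m λ.
Minimum nonzero at m = 1: t = λ / (2 n) = 734 / (2 × 2.2) = 167 nm.

167 nm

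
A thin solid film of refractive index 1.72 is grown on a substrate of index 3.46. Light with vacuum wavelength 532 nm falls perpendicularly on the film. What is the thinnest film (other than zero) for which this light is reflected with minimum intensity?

77.3 nm

Ray reflecting at the top interface goes from n = 1.0 toward n = 1.72: a half-wave phase shift.
Bottom surface (1.72 → 3.46): reflection off a higher-index medium gives a half-wave phase shift.
Net: no relative phase inversion (both shifts match).
So the condition for destructive reflection is 2 n t = (m + ½) λ.
Minimum at m = 0: t = λ / (4 n) = 532 / (4 × 1.72) = 77.3 nm.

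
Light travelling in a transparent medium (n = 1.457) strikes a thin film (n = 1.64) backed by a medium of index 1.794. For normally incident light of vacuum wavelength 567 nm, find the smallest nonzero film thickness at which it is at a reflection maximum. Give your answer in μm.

0.173 μm

Top surface (1.457 → 1.64): reflection off a higher-index medium gives a half-wave phase shift.
At the lower boundary (n = 1.64 to n = 1.794) the reflected ray undergoes a half-wave phase shift.
Zero or two π shifts → no net half-wave offset.
For bright reflection here: 2 n t = m λ.
Minimum nonzero at m = 1: t = λ / (2 n) = 567 / (2 × 1.64) = 173 nm.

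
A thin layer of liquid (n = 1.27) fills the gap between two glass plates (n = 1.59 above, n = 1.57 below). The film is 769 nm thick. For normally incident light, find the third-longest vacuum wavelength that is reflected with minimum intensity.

651 nm

At the upper boundary (n = 1.59 to n = 1.27) the reflected ray undergoes no phase shift.
Ray reflecting at the bottom interface goes from n = 1.27 toward n = 1.57: a half-wave phase shift.
The two reflections differ by half a wavelength.
With one net inversion, destructive interference in reflection requires 2 n t = m λ.
λ = 2 n t / m. The third-longest wavelength is m = 3: λ = 2 × 1.27 × 769 / 3.00 = 651 nm.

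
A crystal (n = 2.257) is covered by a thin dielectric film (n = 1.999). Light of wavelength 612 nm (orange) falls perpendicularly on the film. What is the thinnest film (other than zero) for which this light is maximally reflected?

153 nm

Ray reflecting at the top interface goes from n = 1.0 toward n = 1.999: a half-wave phase shift.
Bottom surface (1.999 → 2.257): reflection off a higher-index medium gives a half-wave phase shift.
The two reflections carry the same phase change, so no net offset.
With no net inversion, constructive interference in reflection requires 2 n t = m λ.
Minimum nonzero at m = 1: t = λ / (2 n) = 612 / (2 × 1.999) = 153 nm.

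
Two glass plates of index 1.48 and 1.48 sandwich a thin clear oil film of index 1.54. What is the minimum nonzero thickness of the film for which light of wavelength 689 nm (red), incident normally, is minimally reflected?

224 nm

At the upper boundary (n = 1.48 to n = 1.54) the reflected ray undergoes a half-wave phase shift.
Bottom surface (1.54 → 1.48): reflection off a lower-index medium gives no phase shift.
Exactly one π shift → a net half-wave offset.
With one net inversion, destructive interference in reflection requires 2 n t = m λ.
Minimum nonzero at m = 1: t = λ / (2 n) = 689 / (2 × 1.54) = 224 nm.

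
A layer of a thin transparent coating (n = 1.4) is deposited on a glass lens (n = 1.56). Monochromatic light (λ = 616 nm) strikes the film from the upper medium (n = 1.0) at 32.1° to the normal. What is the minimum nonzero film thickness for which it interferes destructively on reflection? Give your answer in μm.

At the upper boundary (n = 1.0 to n = 1.4) the reflected ray undergoes a half-wave phase shift.
Ray reflecting at the bottom interface goes from n = 1.4 toward n = 1.56: a half-wave phase shift.
Net: no relative phase inversion (both shifts match).
For dark reflection here: 2 n t cos θ_r = (m + ½) λ.
Snell's law: 1.0 sin 32.1° = 1.4 sin θ_r → sin θ_r = 0.380, cos θ_r = 0.925.
Minimum at m = 0: t = λ / (4 n cos θ_r) = 616 / (4 × 1.4 × 0.925) = 119 nm.

0.119 μm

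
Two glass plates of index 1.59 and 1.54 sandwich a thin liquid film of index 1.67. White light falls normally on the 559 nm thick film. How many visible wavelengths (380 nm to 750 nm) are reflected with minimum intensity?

2

Ray reflecting at the top interface goes from n = 1.59 toward n = 1.67: a half-wave phase shift.
Bottom surface (1.67 → 1.54): reflection off a lower-index medium gives no phase shift.
Exactly one π shift → a net half-wave offset.
So the condition for destructive reflection is 2 n t = m λ.
λ = 2 n t / m = 1867 / m nm.
m=2: 934 nm (IR); m=3: 622 nm (visible); m=4: 467 nm (visible); m=5: 373 nm (UV).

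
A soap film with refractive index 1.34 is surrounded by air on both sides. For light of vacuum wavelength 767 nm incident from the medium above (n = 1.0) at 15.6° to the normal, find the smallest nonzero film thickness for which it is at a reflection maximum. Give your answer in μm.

Top surface (1.0 → 1.34): reflection off a higher-index medium gives a half-wave phase shift.
At the lower boundary (n = 1.34 to n = 1.0) the reflected ray undergoes no phase shift.
The two reflections differ by half a wavelength.
So the condition for constructive reflection is 2 n t cos θ_r = (m + ½) λ.
Snell's law: 1.0 sin 15.6° = 1.34 sin θ_r → sin θ_r = 0.201, cos θ_r = 0.980.
Minimum at m = 0: t = λ / (4 n cos θ_r) = 767 / (4 × 1.34 × 0.980) = 146 nm.

0.146 μm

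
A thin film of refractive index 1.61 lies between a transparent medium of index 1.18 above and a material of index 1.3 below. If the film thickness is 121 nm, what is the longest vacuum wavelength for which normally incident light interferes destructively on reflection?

390 nm

Top surface (1.18 → 1.61): reflection off a higher-index medium gives a half-wave phase shift.
At the lower boundary (n = 1.61 to n = 1.3) the reflected ray undergoes no phase shift.
Net: one phase inversion between the two reflected rays.
So the condition for destructive reflection is 2 n t = m λ.
λ = 2 n t / m. The longest wavelength is m = 1: λ = 2 × 1.61 × 121 / 1.00 = 390 nm.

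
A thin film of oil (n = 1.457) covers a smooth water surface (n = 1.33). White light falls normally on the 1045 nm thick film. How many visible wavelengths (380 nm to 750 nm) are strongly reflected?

Ray reflecting at the top interface goes from n = 1.0 toward n = 1.457: a half-wave phase shift.
Bottom surface (1.457 → 1.33): reflection off a lower-index medium gives no phase shift.
Net: one phase inversion between the two reflected rays.
For maximum reflection here: 2 n t = (m + ½) λ.
λ = 2 n t / (m + ½) = 3045 / (m + ½) nm.
m=3: 870 nm (IR); m=4: 677 nm (visible); m=5: 554 nm (visible); m=6: 468 nm (visible); m=7: 406 nm (visible); m=8: 358 nm (UV).

4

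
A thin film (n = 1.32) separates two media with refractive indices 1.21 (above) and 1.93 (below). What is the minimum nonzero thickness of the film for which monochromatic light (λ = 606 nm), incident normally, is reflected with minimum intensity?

Top surface (1.21 → 1.32): reflection off a higher-index medium gives a half-wave phase shift.
Ray reflecting at the bottom interface goes from n = 1.32 toward n = 1.93: a half-wave phase shift.
Net: no relative phase inversion (both shifts match).
For minimum reflection here: 2 n t = (m + ½) λ.
Minimum at m = 0: t = λ / (4 n) = 606 / (4 × 1.32) = 115 nm.

115 nm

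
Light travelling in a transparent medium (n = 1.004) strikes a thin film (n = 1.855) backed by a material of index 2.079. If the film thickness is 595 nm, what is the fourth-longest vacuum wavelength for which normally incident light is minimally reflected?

At the upper boundary (n = 1.004 to n = 1.855) the reflected ray undergoes a half-wave phase shift.
Ray reflecting at the bottom interface goes from n = 1.855 toward n = 2.079: a half-wave phase shift.
Zero or two π shifts → no net half-wave offset.
So the condition for destructive reflection is 2 n t = (m + ½) λ.
λ = 2 n t / (m + ½). The fourth-longest wavelength is m = 3: λ = 2 × 1.855 × 595 / 3.50 = 631 nm.

631 nm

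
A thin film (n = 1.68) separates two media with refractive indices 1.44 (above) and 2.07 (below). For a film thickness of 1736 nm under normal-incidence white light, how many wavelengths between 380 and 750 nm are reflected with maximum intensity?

At the upper boundary (n = 1.44 to n = 1.68) the reflected ray undergoes a half-wave phase shift.
Ray reflecting at the bottom interface goes from n = 1.68 toward n = 2.07: a half-wave phase shift.
Net: no relative phase inversion (both shifts match).
So the condition for constructive reflection is 2 n t = m λ.
λ = 2 n t / m = 5833 / m nm.
m=7: 833 nm (IR); m=8: 729 nm (visible); m=9: 648 nm (visible); m=10: 583 nm (visible); m=11: 530 nm (visible); m=12: 486 nm (visible); m=13: 449 nm (visible); m=14: 417 nm (visible); m=15: 389 nm (visible); m=16: 365 nm (UV).

8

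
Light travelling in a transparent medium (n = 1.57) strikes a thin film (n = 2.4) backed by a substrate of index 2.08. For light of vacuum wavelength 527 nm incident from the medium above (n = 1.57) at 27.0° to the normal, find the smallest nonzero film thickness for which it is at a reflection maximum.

At the upper boundary (n = 1.57 to n = 2.4) the reflected ray undergoes a half-wave phase shift.
At the lower boundary (n = 2.4 to n = 2.08) the reflected ray undergoes no phase shift.
The two reflections differ by half a wavelength.
With one net inversion, constructive interference in reflection requires 2 n t cos θ_r = (m + ½) λ.
Snell's law: 1.57 sin 27.0° = 2.4 sin θ_r → sin θ_r = 0.297, cos θ_r = 0.955.
Minimum at m = 0: t = λ / (4 n cos θ_r) = 527 / (4 × 2.4 × 0.955) = 57.5 nm.

57.5 nm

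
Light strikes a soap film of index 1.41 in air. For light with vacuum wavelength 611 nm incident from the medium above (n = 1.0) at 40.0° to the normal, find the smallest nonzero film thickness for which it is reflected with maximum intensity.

122 nm

At the upper boundary (n = 1.0 to n = 1.41) the reflected ray undergoes a half-wave phase shift.
Ray reflecting at the bottom interface goes from n = 1.41 toward n = 1.0: no phase shift.
Net: one phase inversion between the two reflected rays.
With one net inversion, constructive interference in reflection requires 2 n t cos θ_r = (m + ½) λ.
Snell's law: 1.0 sin 40.0° = 1.41 sin θ_r → sin θ_r = 0.456, cos θ_r = 0.890.
Minimum at m = 0: t = λ / (4 n cos θ_r) = 611 / (4 × 1.41 × 0.890) = 122 nm.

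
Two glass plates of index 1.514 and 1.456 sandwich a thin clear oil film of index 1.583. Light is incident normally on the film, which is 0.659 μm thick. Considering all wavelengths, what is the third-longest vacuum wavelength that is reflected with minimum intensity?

Top surface (1.514 → 1.583): reflection off a higher-index medium gives a half-wave phase shift.
Ray reflecting at the bottom interface goes from n = 1.583 toward n = 1.456: no phase shift.
The two reflections differ by half a wavelength.
With one net inversion, destructive interference in reflection requires 2 n t = m λ.
λ = 2 n t / m. The third-longest wavelength is m = 3: λ = 2 × 1.583 × 659 / 3.00 = 695 nm.

695 nm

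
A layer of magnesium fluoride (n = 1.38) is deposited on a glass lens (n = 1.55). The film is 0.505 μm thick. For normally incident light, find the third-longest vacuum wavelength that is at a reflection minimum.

558 nm

Top surface (1.0 → 1.38): reflection off a higher-index medium gives a half-wave phase shift.
At the lower boundary (n = 1.38 to n = 1.55) the reflected ray undergoes a half-wave phase shift.
Zero or two π shifts → no net half-wave offset.
So the condition for destructive reflection is 2 n t = (m + ½) λ.
λ = 2 n t / (m + ½). The third-longest wavelength is m = 2: λ = 2 × 1.38 × 505 / 2.50 = 558 nm.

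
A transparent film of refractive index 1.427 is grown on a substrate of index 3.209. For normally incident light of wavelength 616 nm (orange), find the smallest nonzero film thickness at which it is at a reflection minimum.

108 nm

At the upper boundary (n = 1.0 to n = 1.427) the reflected ray undergoes a half-wave phase shift.
At the lower boundary (n = 1.427 to n = 3.209) the reflected ray undergoes a half-wave phase shift.
Net: no relative phase inversion (both shifts match).
So the condition for destructive reflection is 2 n t = (m + ½) λ.
Minimum at m = 0: t = λ / (4 n) = 616 / (4 × 1.427) = 108 nm.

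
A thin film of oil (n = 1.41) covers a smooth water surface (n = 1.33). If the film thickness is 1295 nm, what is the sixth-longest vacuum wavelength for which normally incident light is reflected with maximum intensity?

664 nm

Top surface (1.0 → 1.41): reflection off a higher-index medium gives a half-wave phase shift.
Ray reflecting at the bottom interface goes from n = 1.41 toward n = 1.33: no phase shift.
Net: one phase inversion between the two reflected rays.
With one net inversion, constructive interference in reflection requires 2 n t = (m + ½) λ.
λ = 2 n t / (m + ½). The sixth-longest wavelength is m = 5: λ = 2 × 1.41 × 1295 / 5.50 = 664 nm.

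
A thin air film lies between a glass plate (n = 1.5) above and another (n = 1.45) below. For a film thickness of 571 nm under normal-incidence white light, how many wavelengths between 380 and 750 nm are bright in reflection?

1

At the upper boundary (n = 1.5 to n = 1.0) the reflected ray undergoes no phase shift.
At the lower boundary (n = 1.0 to n = 1.45) the reflected ray undergoes a half-wave phase shift.
The two reflections differ by half a wavelength.
So the condition for constructive reflection is 2 n t = (m + ½) λ.
λ = 2 n t / (m + ½) = 1142 / (m + ½) nm.
m=1: 761 nm (IR); m=2: 457 nm (visible); m=3: 326 nm (UV).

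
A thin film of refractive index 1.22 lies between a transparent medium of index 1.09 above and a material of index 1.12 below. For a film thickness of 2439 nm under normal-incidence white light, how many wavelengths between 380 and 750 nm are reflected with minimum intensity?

At the upper boundary (n = 1.09 to n = 1.22) the reflected ray undergoes a half-wave phase shift.
Bottom surface (1.22 → 1.12): reflection off a lower-index medium gives no phase shift.
The two reflections differ by half a wavelength.
So the condition for destructive reflection is 2 n t = m λ.
λ = 2 n t / m = 5951 / m nm.
m=7: 850 nm (IR); m=8: 744 nm (visible); m=9: 661 nm (visible); m=10: 595 nm (visible); m=11: 541 nm (visible); m=12: 496 nm (visible); m=13: 458 nm (visible); m=14: 425 nm (visible); m=15: 397 nm (visible); m=16: 372 nm (UV).

8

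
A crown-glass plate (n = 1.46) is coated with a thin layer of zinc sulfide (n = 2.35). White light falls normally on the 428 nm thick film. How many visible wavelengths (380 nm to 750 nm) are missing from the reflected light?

3

Top surface (1.0 → 2.35): reflection off a higher-index medium gives a half-wave phase shift.
Ray reflecting at the bottom interface goes from n = 2.35 toward n = 1.46: no phase shift.
The two reflections differ by half a wavelength.
With one net inversion, destructive interference in reflection requires 2 n t = m λ.
λ = 2 n t / m = 2012 / m nm.
m=2: 1006 nm (IR); m=3: 671 nm (visible); m=4: 503 nm (visible); m=5: 402 nm (visible); m=6: 335 nm (UV).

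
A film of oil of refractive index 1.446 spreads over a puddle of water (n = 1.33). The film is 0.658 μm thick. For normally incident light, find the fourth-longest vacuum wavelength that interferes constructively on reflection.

544 nm

Top surface (1.0 → 1.446): reflection off a higher-index medium gives a half-wave phase shift.
Bottom surface (1.446 → 1.33): reflection off a lower-index medium gives no phase shift.
The two reflections differ by half a wavelength.
With one net inversion, constructive interference in reflection requires 2 n t = (m + ½) λ.
λ = 2 n t / (m + ½). The fourth-longest wavelength is m = 3: λ = 2 × 1.446 × 658 / 3.50 = 544 nm.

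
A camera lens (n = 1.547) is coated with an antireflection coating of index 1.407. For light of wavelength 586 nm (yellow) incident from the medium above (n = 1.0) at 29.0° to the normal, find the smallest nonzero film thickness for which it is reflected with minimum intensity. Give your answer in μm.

0.111 μm

Ray reflecting at the top interface goes from n = 1.0 toward n = 1.407: a half-wave phase shift.
Ray reflecting at the bottom interface goes from n = 1.407 toward n = 1.547: a half-wave phase shift.
The two reflections carry the same phase change, so no net offset.
So the condition for destructive reflection is 2 n t cos θ_r = (m + ½) λ.
Snell's law: 1.0 sin 29.0° = 1.407 sin θ_r → sin θ_r = 0.345, cos θ_r = 0.939.
Minimum at m = 0: t = λ / (4 n cos θ_r) = 586 / (4 × 1.407 × 0.939) = 111 nm.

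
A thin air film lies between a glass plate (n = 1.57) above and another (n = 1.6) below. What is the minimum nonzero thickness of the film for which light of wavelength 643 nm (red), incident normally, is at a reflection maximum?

161 nm

Ray reflecting at the top interface goes from n = 1.57 toward n = 1.0: no phase shift.
Ray reflecting at the bottom interface goes from n = 1.0 toward n = 1.6: a half-wave phase shift.
Net: one phase inversion between the two reflected rays.
With one net inversion, constructive interference in reflection requires 2 n t = (m + ½) λ.
Minimum at m = 0: t = λ / (4 n) = 643 / (4 × 1.0) = 161 nm.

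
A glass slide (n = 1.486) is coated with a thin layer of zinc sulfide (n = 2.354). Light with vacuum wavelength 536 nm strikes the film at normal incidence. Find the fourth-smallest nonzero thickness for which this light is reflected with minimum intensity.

At the upper boundary (n = 1.0 to n = 2.354) the reflected ray undergoes a half-wave phase shift.
Bottom surface (2.354 → 1.486): reflection off a lower-index medium gives no phase shift.
Net: one phase inversion between the two reflected rays.
With one net inversion, destructive interference in reflection requires 2 n t = m λ.
The fourth-smallest nonzero thickness corresponds to m = 4: t = m λ / (2 n) = 4.00 × 536 / (2 × 2.354) = 455 nm.

455 nm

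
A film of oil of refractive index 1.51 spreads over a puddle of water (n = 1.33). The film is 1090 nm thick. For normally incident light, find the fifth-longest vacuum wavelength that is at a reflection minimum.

658 nm

Ray reflecting at the top interface goes from n = 1.0 toward n = 1.51: a half-wave phase shift.
Bottom surface (1.51 → 1.33): reflection off a lower-index medium gives no phase shift.
Net: one phase inversion between the two reflected rays.
With one net inversion, destructive interference in reflection requires 2 n t = m λ.
λ = 2 n t / m. The fifth-longest wavelength is m = 5: λ = 2 × 1.51 × 1090 / 5.00 = 658 nm.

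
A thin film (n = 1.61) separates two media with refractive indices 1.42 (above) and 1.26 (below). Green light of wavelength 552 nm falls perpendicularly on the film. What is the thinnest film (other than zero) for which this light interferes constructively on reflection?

85.7 nm

Ray reflecting at the top interface goes from n = 1.42 toward n = 1.61: a half-wave phase shift.
At the lower boundary (n = 1.61 to n = 1.26) the reflected ray undergoes no phase shift.
Net: one phase inversion between the two reflected rays.
For maximum reflection here: 2 n t = (m + ½) λ.
Minimum at m = 0: t = λ / (4 n) = 552 / (4 × 1.61) = 85.7 nm.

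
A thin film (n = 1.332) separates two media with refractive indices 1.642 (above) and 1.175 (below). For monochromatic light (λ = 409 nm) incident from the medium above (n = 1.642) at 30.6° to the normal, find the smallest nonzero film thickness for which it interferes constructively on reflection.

Ray reflecting at the top interface goes from n = 1.642 toward n = 1.332: no phase shift.
Bottom surface (1.332 → 1.175): reflection off a lower-index medium gives no phase shift.
The two reflections carry the same phase change, so no net offset.
So the condition for constructive reflection is 2 n t cos θ_r = m λ.
Snell's law: 1.642 sin 30.6° = 1.332 sin θ_r → sin θ_r = 0.628, cos θ_r = 0.779.
Minimum nonzero at m = 1: t = λ / (2 n cos θ_r) = 409 / (2 × 1.332 × 0.779) = 197 nm.

197 nm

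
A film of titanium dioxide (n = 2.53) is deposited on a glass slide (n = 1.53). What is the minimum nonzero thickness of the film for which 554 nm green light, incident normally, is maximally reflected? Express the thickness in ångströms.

547 Å

Ray reflecting at the top interface goes from n = 1.0 toward n = 2.53: a half-wave phase shift.
Bottom surface (2.53 → 1.53): reflection off a lower-index medium gives no phase shift.
Exactly one π shift → a net half-wave offset.
For maximum reflection here: 2 n t = (m + ½) λ.
Minimum at m = 0: t = λ / (4 n) = 554 / (4 × 2.53) = 54.7 nm.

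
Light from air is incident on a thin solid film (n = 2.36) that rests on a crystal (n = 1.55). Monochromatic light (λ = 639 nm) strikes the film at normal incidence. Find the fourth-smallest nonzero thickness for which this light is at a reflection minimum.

Top surface (1.0 → 2.36): reflection off a higher-index medium gives a half-wave phase shift.
At the lower boundary (n = 2.36 to n = 1.55) the reflected ray undergoes no phase shift.
Net: one phase inversion between the two reflected rays.
So the condition for destructive reflection is 2 n t = m λ.
The fourth-smallest nonzero thickness corresponds to m = 4: t = m λ / (2 n) = 4.00 × 639 / (2 × 2.36) = 542 nm.

542 nm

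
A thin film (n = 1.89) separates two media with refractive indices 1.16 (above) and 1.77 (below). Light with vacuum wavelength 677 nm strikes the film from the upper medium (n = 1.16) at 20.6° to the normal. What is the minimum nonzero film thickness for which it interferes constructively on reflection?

91.7 nm

Top surface (1.16 → 1.89): reflection off a higher-index medium gives a half-wave phase shift.
Ray reflecting at the bottom interface goes from n = 1.89 toward n = 1.77: no phase shift.
Net: one phase inversion between the two reflected rays.
With one net inversion, constructive interference in reflection requires 2 n t cos θ_r = (m + ½) λ.
Snell's law: 1.16 sin 20.6° = 1.89 sin θ_r → sin θ_r = 0.216, cos θ_r = 0.976.
Minimum at m = 0: t = λ / (4 n cos θ_r) = 677 / (4 × 1.89 × 0.976) = 91.7 nm.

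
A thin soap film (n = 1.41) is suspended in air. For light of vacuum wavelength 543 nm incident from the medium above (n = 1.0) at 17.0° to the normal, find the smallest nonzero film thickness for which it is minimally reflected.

197 nm

Ray reflecting at the top interface goes from n = 1.0 toward n = 1.41: a half-wave phase shift.
Ray reflecting at the bottom interface goes from n = 1.41 toward n = 1.0: no phase shift.
Net: one phase inversion between the two reflected rays.
For minimum reflection here: 2 n t cos θ_r = m λ.
Snell's law: 1.0 sin 17.0° = 1.41 sin θ_r → sin θ_r = 0.207, cos θ_r = 0.978.
Minimum nonzero at m = 1: t = λ / (2 n cos θ_r) = 543 / (2 × 1.41 × 0.978) = 197 nm.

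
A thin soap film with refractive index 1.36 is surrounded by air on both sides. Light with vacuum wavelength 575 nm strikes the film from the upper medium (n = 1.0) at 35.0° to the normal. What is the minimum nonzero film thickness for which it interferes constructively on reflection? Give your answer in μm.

Ray reflecting at the top interface goes from n = 1.0 toward n = 1.36: a half-wave phase shift.
Bottom surface (1.36 → 1.0): reflection off a lower-index medium gives no phase shift.
Exactly one π shift → a net half-wave offset.
So the condition for constructive reflection is 2 n t cos θ_r = (m + ½) λ.
Snell's law: 1.0 sin 35.0° = 1.36 sin θ_r → sin θ_r = 0.422, cos θ_r = 0.907.
Minimum at m = 0: t = λ / (4 n cos θ_r) = 575 / (4 × 1.36 × 0.907) = 117 nm.

0.117 μm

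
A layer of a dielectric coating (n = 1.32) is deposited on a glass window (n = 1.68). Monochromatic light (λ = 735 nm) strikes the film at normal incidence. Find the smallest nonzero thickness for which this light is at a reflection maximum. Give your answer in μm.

0.278 μm

Top surface (1.0 → 1.32): reflection off a higher-index medium gives a half-wave phase shift.
Bottom surface (1.32 → 1.68): reflection off a higher-index medium gives a half-wave phase shift.
The two reflections carry the same phase change, so no net offset.
With no net inversion, constructive interference in reflection requires 2 n t = m λ.
The smallest nonzero thickness corresponds to m = 1: t = m λ / (2 n) = 1.00 × 735 / (2 × 1.32) = 278 nm.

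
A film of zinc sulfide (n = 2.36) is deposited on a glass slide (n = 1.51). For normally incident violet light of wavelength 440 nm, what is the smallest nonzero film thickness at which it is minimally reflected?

93.2 nm

Ray reflecting at the top interface goes from n = 1.0 toward n = 2.36: a half-wave phase shift.
Ray reflecting at the bottom interface goes from n = 2.36 toward n = 1.51: no phase shift.
Exactly one π shift → a net half-wave offset.
With one net inversion, destructive interference in reflection requires 2 n t = m λ.
The smallest nonzero thickness corresponds to m = 1: t = m λ / (2 n) = 1.00 × 440 / (2 × 2.36) = 93.2 nm.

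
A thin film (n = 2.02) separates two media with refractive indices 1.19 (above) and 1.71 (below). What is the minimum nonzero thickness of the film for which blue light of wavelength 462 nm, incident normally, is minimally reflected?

Top surface (1.19 → 2.02): reflection off a higher-index medium gives a half-wave phase shift.
At the lower boundary (n = 2.02 to n = 1.71) the reflected ray undergoes no phase shift.
Exactly one π shift → a net half-wave offset.
So the condition for destructive reflection is 2 n t = m λ.
Minimum nonzero at m = 1: t = λ / (2 n) = 462 / (2 × 2.02) = 114 nm.

114 nm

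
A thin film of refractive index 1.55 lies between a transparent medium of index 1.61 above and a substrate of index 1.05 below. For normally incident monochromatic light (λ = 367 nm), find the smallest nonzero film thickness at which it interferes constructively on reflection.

Top surface (1.61 → 1.55): reflection off a lower-index medium gives no phase shift.
Bottom surface (1.55 → 1.05): reflection off a lower-index medium gives no phase shift.
Zero or two π shifts → no net half-wave offset.
With no net inversion, constructive interference in reflection requires 2 n t = m λ.
Minimum nonzero at m = 1: t = λ / (2 n) = 367 / (2 × 1.55) = 118 nm.

118 nm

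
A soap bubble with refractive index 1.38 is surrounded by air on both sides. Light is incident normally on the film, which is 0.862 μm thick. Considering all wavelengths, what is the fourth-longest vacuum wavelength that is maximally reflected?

Top surface (1.0 → 1.38): reflection off a higher-index medium gives a half-wave phase shift.
Ray reflecting at the bottom interface goes from n = 1.38 toward n = 1.0: no phase shift.
Exactly one π shift → a net half-wave offset.
For bright reflection here: 2 n t = (m + ½) λ.
λ = 2 n t / (m + ½). The fourth-longest wavelength is m = 3: λ = 2 × 1.38 × 862 / 3.50 = 680 nm.

680 nm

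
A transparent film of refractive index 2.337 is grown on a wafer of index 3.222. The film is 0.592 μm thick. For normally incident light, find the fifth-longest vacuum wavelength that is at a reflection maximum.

Top surface (1.0 → 2.337): reflection off a higher-index medium gives a half-wave phase shift.
Ray reflecting at the bottom interface goes from n = 2.337 toward n = 3.222: a half-wave phase shift.
Zero or two π shifts → no net half-wave offset.
So the condition for constructive reflection is 2 n t = m λ.
λ = 2 n t / m. The fifth-longest wavelength is m = 5: λ = 2 × 2.337 × 592 / 5.00 = 553 nm.

553 nm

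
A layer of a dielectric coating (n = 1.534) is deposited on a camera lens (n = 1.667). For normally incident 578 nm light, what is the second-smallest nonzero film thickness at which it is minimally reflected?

Ray reflecting at the top interface goes from n = 1.0 toward n = 1.534: a half-wave phase shift.
Bottom surface (1.534 → 1.667): reflection off a higher-index medium gives a half-wave phase shift.
The two reflections carry the same phase change, so no net offset.
With no net inversion, destructive interference in reflection requires 2 n t = (m + ½) λ.
The second-smallest nonzero thickness corresponds to m = 1: t = (m + ½) λ / (2 n) = 1.50 × 578 / (2 × 1.534) = 283 nm.

283 nm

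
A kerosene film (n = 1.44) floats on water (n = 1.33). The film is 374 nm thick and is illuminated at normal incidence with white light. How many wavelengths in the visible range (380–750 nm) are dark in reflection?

At the upper boundary (n = 1.0 to n = 1.44) the reflected ray undergoes a half-wave phase shift.
Ray reflecting at the bottom interface goes from n = 1.44 toward n = 1.33: no phase shift.
Exactly one π shift → a net half-wave offset.
With one net inversion, destructive interference in reflection requires 2 n t = m λ.
λ = 2 n t / m = 1077 / m nm.
m=1: 1077 nm (IR); m=2: 539 nm (visible); m=3: 359 nm (UV).

1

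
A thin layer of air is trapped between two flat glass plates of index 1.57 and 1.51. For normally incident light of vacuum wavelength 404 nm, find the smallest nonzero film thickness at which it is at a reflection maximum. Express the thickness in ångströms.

Top surface (1.57 → 1.0): reflection off a lower-index medium gives no phase shift.
Bottom surface (1.0 → 1.51): reflection off a higher-index medium gives a half-wave phase shift.
Net: one phase inversion between the two reflected rays.
So the condition for constructive reflection is 2 n t = (m + ½) λ.
Minimum at m = 0: t = λ / (4 n) = 404 / (4 × 1.0) = 101 nm.

1010 Å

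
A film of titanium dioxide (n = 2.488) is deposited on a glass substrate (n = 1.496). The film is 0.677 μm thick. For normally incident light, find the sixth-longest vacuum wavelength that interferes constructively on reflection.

613 nm

At the upper boundary (n = 1.0 to n = 2.488) the reflected ray undergoes a half-wave phase shift.
Ray reflecting at the bottom interface goes from n = 2.488 toward n = 1.496: no phase shift.
The two reflections differ by half a wavelength.
So the condition for constructive reflection is 2 n t = (m + ½) λ.
λ = 2 n t / (m + ½). The sixth-longest wavelength is m = 5: λ = 2 × 2.488 × 677 / 5.50 = 613 nm.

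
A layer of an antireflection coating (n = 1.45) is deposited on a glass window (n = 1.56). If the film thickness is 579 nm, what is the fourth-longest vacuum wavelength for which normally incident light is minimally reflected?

480 nm

Top surface (1.0 → 1.45): reflection off a higher-index medium gives a half-wave phase shift.
At the lower boundary (n = 1.45 to n = 1.56) the reflected ray undergoes a half-wave phase shift.
Net: no relative phase inversion (both shifts match).
For weak reflection here: 2 n t = (m + ½) λ.
λ = 2 n t / (m + ½). The fourth-longest wavelength is m = 3: λ = 2 × 1.45 × 579 / 3.50 = 480 nm.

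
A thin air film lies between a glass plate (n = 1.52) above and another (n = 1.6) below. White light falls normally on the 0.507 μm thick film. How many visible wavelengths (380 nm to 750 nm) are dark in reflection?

1

Ray reflecting at the top interface goes from n = 1.52 toward n = 1.0: no phase shift.
At the lower boundary (n = 1.0 to n = 1.6) the reflected ray undergoes a half-wave phase shift.
The two reflections differ by half a wavelength.
So the condition for destructive reflection is 2 n t = m λ.
λ = 2 n t / m = 1014 / m nm.
m=1: 1014 nm (IR); m=2: 507 nm (visible); m=3: 338 nm (UV).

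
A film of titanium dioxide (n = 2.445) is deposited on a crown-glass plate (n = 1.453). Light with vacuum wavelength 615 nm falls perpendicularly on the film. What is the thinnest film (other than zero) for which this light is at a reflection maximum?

62.9 nm

At the upper boundary (n = 1.0 to n = 2.445) the reflected ray undergoes a half-wave phase shift.
Ray reflecting at the bottom interface goes from n = 2.445 toward n = 1.453: no phase shift.
Exactly one π shift → a net half-wave offset.
With one net inversion, constructive interference in reflection requires 2 n t = (m + ½) λ.
Minimum at m = 0: t = λ / (4 n) = 615 / (4 × 2.445) = 62.9 nm.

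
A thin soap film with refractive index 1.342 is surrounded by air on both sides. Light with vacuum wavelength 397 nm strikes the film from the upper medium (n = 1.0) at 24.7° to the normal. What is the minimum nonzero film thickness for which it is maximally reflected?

77.8 nm

Top surface (1.0 → 1.342): reflection off a higher-index medium gives a half-wave phase shift.
At the lower boundary (n = 1.342 to n = 1.0) the reflected ray undergoes no phase shift.
Exactly one π shift → a net half-wave offset.
For maximum reflection here: 2 n t cos θ_r = (m + ½) λ.
Snell's law: 1.0 sin 24.7° = 1.342 sin θ_r → sin θ_r = 0.311, cos θ_r = 0.950.
Minimum at m = 0: t = λ / (4 n cos θ_r) = 397 / (4 × 1.342 × 0.950) = 77.8 nm.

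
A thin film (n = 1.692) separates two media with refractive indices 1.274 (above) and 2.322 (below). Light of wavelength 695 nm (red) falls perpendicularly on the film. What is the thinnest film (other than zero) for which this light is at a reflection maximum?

Top surface (1.274 → 1.692): reflection off a higher-index medium gives a half-wave phase shift.
Ray reflecting at the bottom interface goes from n = 1.692 toward n = 2.322: a half-wave phase shift.
The two reflections carry the same phase change, so no net offset.
With no net inversion, constructive interference in reflection requires 2 n t = m λ.
Minimum nonzero at m = 1: t = λ / (2 n) = 695 / (2 × 1.692) = 205 nm.

205 nm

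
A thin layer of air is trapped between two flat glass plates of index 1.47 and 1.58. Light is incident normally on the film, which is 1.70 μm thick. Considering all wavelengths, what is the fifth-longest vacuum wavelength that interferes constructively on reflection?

756 nm

Ray reflecting at the top interface goes from n = 1.47 toward n = 1.0: no phase shift.
At the lower boundary (n = 1.0 to n = 1.58) the reflected ray undergoes a half-wave phase shift.
The two reflections differ by half a wavelength.
So the condition for constructive reflection is 2 n t = (m + ½) λ.
λ = 2 n t / (m + ½). The fifth-longest wavelength is m = 4: λ = 2 × 1.0 × 1700 / 4.50 = 756 nm.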